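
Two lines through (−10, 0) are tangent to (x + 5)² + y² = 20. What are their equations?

Let a tangent through (−10, 0) have slope m. Its distance from (−5, 0) must equal 2√5:
(5m − (0))² = 20(m² + 1)
m² − 4 = 0, so m = 2 or m = −2.
With m = 2: 2x − y = −20. With m = −2: 2x + y = −20.

2x − y = −20 and 2x + y = −20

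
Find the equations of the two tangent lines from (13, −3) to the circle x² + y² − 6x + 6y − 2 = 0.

x + 2y = 7 and x − 2y = 19

Let a tangent through (13, −3) have slope m. Its distance from (3, −3) must equal 2√5:
(−10m − (0))² = 20(m² + 1)
4m² − 1 = 0, so m = −1/2 or m = 1/2.
Through (13, −3) these give x + 2y = 7 and x − 2y = 19.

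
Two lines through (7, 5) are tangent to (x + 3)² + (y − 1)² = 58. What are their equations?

7x − 3y = 34 and 3x + 7y = 56

Write the tangent as mx − y + (5 − m·(7)) = 0 and set its distance from the centre to √58:
(−10m − (−4))² = 58(m² + 1)
21m² − 40m − 21 = 0, so m = 7/3 or m = −3/7.
Through (7, 5) these give 7x − 3y = 34 and 3x + 7y = 56.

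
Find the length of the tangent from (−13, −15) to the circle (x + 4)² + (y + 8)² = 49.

9

With centre O = (−4, −8), |OP|² = 130 and r² = 49.
By the tangent–radius right angle, tangent length = √(|PO|² − r²) = √81 = 9.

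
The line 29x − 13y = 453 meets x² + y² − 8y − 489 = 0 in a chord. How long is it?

√1010

Centre (0, 4), r² = 505. Perpendicular distance d from centre to line = |−505| / √1010 = 505/√1010.
Chord = 2√(r² − d²) = 2·√(505/2) = √1010.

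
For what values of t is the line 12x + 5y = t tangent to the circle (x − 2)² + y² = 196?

For a tangent, require d(centre, line) = r = 14.
|12·2 + 5·0 − t| / √169 = 14
|t − (24)| = 14·13, so t = 206 or t = −158.

t = −158 or t = 206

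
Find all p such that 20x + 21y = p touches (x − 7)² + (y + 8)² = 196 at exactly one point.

Tangency holds when the distance from the centre (7, −8) to the line equals the radius 14:
|20·7 + 21·(−8) − p| / √841 = 14
|p − (−28)| = 14·29, so p = 378 or p = −434.

p = −434 or p = 378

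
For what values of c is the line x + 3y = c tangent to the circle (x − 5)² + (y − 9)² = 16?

Tangency holds when the distance from the centre (5, 9) to the line equals the radius 4:
|1·5 + 3·9 − c| / √10 = 4
|c − (32)| = 4√10.

c = 32 ± 4√10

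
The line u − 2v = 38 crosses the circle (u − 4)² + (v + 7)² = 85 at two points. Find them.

From the line, v = (−38 + u)/2. Substituting:
5u² − 80u + 300 = 0  ⟹  u² − 16u + 60 = 0
u = 10 or u = 6, giving (10, −14) and (6, −16).

(6, −16) and (10, −14)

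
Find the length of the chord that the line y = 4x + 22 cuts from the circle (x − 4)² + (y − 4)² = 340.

8√17

Centre (4, 4), r² = 340. Perpendicular distance d from centre to line = |34| / √17 = 34/√17.
Half the chord is √(r² − d²) = √(272), so the full chord is 8√17.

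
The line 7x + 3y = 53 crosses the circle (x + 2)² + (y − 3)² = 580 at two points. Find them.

(−4, 27) and (14, −15)

From the line, y = (53 − 7x)/3. Substituting:
58x² − 580x − 3248 = 0  ⟹  x² − 10x − 56 = 0
x = 14 or x = −4, giving (14, −15) and (−4, 27).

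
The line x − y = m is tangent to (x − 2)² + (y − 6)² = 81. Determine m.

Tangency holds when the distance from the centre (2, 6) to the line equals the radius 9:
|1·2 − 1·6 − m| / √2 = 9
|m − (−4)| = 9√2.

m = −4 ± 9√2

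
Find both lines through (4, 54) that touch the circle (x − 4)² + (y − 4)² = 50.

7x + y = 82 and 7x − y = −26

Let a tangent through (4, 54) have slope m. Its distance from (4, 4) must equal 5√2:
[m·(0) − (−50)]² = 50(m² + 1)
m² − 49 = 0, so m = −7 or m = 7.
With m = −7: 7x + y = 82. With m = 7: 7x − y = −26.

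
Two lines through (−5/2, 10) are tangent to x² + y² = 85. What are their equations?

A line y − (10) = m(x − (−5/2)) is tangent when its distance from (0, 0) is √85:
(5/2m − (−10))² = 85(m² + 1)
63m² − 40m − 12 = 0, so m = 6/7 or m = −2/9.
With m = 6/7: 6x − 7y = −85. With m = −2/9: 2x + 9y = 85.

6x − 7y = −85 and 2x + 9y = 85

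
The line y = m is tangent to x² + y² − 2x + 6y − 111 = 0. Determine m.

m = −14 or m = 8

For a tangent, require d(centre, line) = r = 11.
|0·1 + 1·(−3) − m| / √1 = 11
|m − (−3)| = 11, so m = 8 or m = −14.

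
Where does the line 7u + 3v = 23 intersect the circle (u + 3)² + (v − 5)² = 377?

Express v = (23 − 7u)/3 and substitute into the circle:
58u² − 58u − 3248 = 0  ⟹  u² − u − 56 = 0
u = 8 or u = −7, giving (8, −11) and (−7, 24).

(−7, 24) and (8, −11)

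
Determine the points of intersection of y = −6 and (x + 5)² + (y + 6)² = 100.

Substitute y = −6:
x² + 10x − 75 = 0
x = 5 or x = −15, giving (5, −6) and (−15, −6).

(−15, −6) and (5, −6)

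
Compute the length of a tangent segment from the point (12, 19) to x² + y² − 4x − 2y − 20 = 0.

Centre (2, 1), r² = 25. |PO|² = (10)² + (18)² = 424.
By the tangent–radius right angle, tangent length = √(|PO|² − r²) = √399.

√399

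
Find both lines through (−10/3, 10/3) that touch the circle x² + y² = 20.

2x − y = −10 and x − 2y = −10

Let a tangent through (−10/3, 10/3) have slope m. Its distance from (0, 0) must equal 2√5:
[m·(10/3) − (−10/3)]² = 20(m² + 1)
2m² − 5m + 2 = 0, so m = 2 or m = 1/2.
Through (−10/3, 10/3) these give 2x − y = −10 and x − 2y = −10.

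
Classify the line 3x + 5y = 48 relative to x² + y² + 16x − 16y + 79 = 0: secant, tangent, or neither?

Substituting the line into the circle gives 34x² + 352x + 439 = 0.
Δ = 123904 − 59704 = 64200.
Two real roots: the line is a secant.

secant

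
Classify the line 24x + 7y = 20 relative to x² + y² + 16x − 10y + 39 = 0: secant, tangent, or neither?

Substituting the line into the circle gives 625x² + 1504x + 911 = 0.
Δ = 2262016 − 2277500 = −15484.
No real roots: the line does not meet the circle.

neither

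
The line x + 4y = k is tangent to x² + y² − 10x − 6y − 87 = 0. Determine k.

The line touches the circle iff its distance from (5, 3) is 11:
|1·5 + 4·3 − k| / √17 = 11
|k − (17)| = 11√17.

k = 17 ± 11√17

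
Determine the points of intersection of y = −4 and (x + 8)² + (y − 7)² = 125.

(−10, −4) and (−6, −4)

Substitute y = −4:
x² + 16x + 60 = 0
x = −6 or x = −10, giving (−6, −4) and (−10, −4).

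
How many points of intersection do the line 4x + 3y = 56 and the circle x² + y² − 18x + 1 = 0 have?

2

Substituting the line into the circle gives 25x² − 610x + 3145 = 0.
Discriminant = (−610)² − 4·25·(3145) = 57600 > 0.
Two real roots: the line is a secant.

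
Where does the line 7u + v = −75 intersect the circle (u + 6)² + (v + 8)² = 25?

(−10, −5) and (−9, −12)

Express v = −7u − 75 and substitute into the circle:
50u² + 950u + 4500 = 0  ⟹  u² + 19u + 90 = 0
u = −9 or u = −10, giving (−9, −12) and (−10, −5).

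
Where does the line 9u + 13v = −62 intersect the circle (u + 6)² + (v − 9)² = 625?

(−30, 16) and (9, −11)

From the line, v = (−62 − 9u)/13. Substituting:
250u² + 5250u − 67500 = 0  ⟹  u² + 21u − 270 = 0
u = 9 or u = −30, giving (9, −11) and (−30, 16).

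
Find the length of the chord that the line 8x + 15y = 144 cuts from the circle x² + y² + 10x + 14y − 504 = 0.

Centre (−5, −7), r² = 578. Perpendicular distance d from centre to line = |−289| / √289 = 289/√289.
Chord = 2√(r² − d²) = 2·√(289) = 34.

34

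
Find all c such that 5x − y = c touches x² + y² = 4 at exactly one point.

c = ±2√26

Tangency holds when the distance from the centre (0, 0) to the line equals the radius 2:
|5·0 − 1·0 − c| / √26 = 2
|c| = 2√26.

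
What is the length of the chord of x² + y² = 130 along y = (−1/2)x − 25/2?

2√5

Substitute y = (−25 − x)/2:
5x² + 50x + 105 = 0  ⟹  x² + 10x + 21 = 0
x = −3 or x = −7, giving (−3, −11) and (−7, −9).
|(−3, −11) − (−7, −9)| = √((4)² + (−2)²) = 2√5.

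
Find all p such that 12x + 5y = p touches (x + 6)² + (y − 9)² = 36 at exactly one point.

The line touches the circle iff its distance from (−6, 9) is 6:
|12·(−6) + 5·9 − p| / √169 = 6
|p − (−27)| = 6·13, so p = 51 or p = −105.

p = −105 or p = 51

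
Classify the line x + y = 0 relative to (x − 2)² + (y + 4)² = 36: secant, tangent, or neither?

secant

Centre (2, −4), r² = 36. Distance² from centre to line = (−2)²/2 = 2.
Since d² < r², the line cuts the circle twice.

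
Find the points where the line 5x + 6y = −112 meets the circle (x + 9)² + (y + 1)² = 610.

(−32, 8) and (4, −22)

From the line, y = (−112 − 5x)/6. Substituting:
61x² + 1708x − 7808 = 0  ⟹  x² + 28x − 128 = 0
x = 4 or x = −32, giving (4, −22) and (−32, 8).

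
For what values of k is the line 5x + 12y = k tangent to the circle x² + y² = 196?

k = −182 or k = 182

The line touches the circle iff its distance from (0, 0) is 14:
|5·0 + 12·0 − k| / √169 = 14
|k| = 14·13, so k = 182 or k = −182.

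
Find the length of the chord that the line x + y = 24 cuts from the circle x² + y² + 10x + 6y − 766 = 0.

From the line, y = −x + 24. Substituting:
2x² − 44x − 46 = 0  ⟹  x² − 22x − 23 = 0
x = 23 or x = −1, giving (23, 1) and (−1, 25).
|(23, 1) − (−1, 25)| = √((24)² + (−24)²) = 24√2.

24√2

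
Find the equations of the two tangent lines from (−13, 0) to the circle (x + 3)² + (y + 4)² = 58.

Write the tangent as mx − y + (0 − m·(−13)) = 0 and set its distance from the centre to √58:
(10m − (−4))² = 58(m² + 1)
21m² + 40m − 21 = 0, so m = 3/7 or m = −7/3.
With m = 3/7: 3x − 7y = −39. With m = −7/3: 7x + 3y = −91.

3x − 7y = −39 and 7x + 3y = −91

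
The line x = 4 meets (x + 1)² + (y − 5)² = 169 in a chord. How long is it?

The distance from (−1, 5) to the line is 5, and r² = 169.
Half the chord is √(r² − d²) = √(144), so the full chord is 24.

24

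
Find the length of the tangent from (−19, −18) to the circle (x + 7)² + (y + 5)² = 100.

With centre O = (−7, −5), |OP|² = 313 and r² = 100.
The tangent meets the radius at right angles, so tangent² = |PO|² − r² = 313 − 100 = 213.

√213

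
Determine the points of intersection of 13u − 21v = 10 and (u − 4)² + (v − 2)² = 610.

Substitute v = (−10 + 13u)/21:
610u² − 4880u − 259250 = 0  ⟹  u² − 8u − 425 = 0
u = 25 or u = −17, giving (25, 15) and (−17, −11).

(−17, −11) and (25, 15)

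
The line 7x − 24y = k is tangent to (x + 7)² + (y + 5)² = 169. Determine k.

k = −254 or k = 396

The line touches the circle iff its distance from (−7, −5) is 13:
|7·(−7) − 24·(−5) − k| / √625 = 13
|k − (71)| = 13·25, so k = 396 or k = −254.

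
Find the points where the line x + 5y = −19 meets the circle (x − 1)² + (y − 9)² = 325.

From the line, y = (−19 − x)/5. Substituting:
26x² + 78x − 4004 = 0  ⟹  x² + 3x − 154 = 0
x = 11 or x = −14, giving (11, −6) and (−14, −1).

(−14, −1) and (11, −6)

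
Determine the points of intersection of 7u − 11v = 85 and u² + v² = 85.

(−2, −9) and (9, −2)

Express v = (−85 + 7u)/11 and substitute into the circle:
170u² − 1190u − 3060 = 0  ⟹  u² − 7u − 18 = 0
u = 9 or u = −2, giving (9, −2) and (−2, −9).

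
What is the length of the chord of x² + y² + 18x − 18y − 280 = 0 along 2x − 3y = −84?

10√13

Express y = (84 + 2x)/3 and substitute into the circle:
13x² + 390x = 0  ⟹  x² + 30x = 0
x = 0 or x = −30, giving (0, 28) and (−30, 8).
|(0, 28) − (−30, 8)| = √((30)² + (20)²) = 10√13.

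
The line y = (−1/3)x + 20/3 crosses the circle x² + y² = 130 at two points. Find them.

Substitute y = (20 − x)/3:
10x² − 40x − 770 = 0  ⟹  x² − 4x − 77 = 0
x = 11 or x = −7, giving (11, 3) and (−7, 9).

(−7, 9) and (11, 3)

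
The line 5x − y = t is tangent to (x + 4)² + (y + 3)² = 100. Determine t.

Tangency holds when the distance from the centre (−4, −3) to the line equals the radius 10:
|5·(−4) − 1·(−3) − t| / √26 = 10
|t − (−17)| = 10√26.

t = −17 ± 10√26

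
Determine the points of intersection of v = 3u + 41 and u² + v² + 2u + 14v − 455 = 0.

(−20, −19) and (−9, 14)

Express v = 3u + 41 and substitute into the circle:
10u² + 290u + 1800 = 0  ⟹  u² + 29u + 180 = 0
u = −9 or u = −20, giving (−9, 14) and (−20, −19).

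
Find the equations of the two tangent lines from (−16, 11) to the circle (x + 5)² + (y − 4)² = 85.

9x + 2y = −122 and 2x − 9y = −131

Let a tangent through (−16, 11) have slope m. Its distance from (−5, 4) must equal √85:
(11m − (−7))² = 85(m² + 1)
18m² + 77m − 18 = 0, so m = −9/2 or m = 2/9.
With m = −9/2: 9x + 2y = −122. With m = 2/9: 2x − 9y = −131.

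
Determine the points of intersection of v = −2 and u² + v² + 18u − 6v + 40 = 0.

(−14, −2) and (−4, −2)

Substitute v = −2:
u² + 18u + 56 = 0
u = −4 or u = −14, giving (−4, −2) and (−14, −2).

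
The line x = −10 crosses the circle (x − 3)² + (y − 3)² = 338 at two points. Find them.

(−10, −10) and (−10, 16)

The line gives x = −10. Substituting into the circle:
y² − 6y − 160 = 0
y = 16 or y = −10, giving (−10, 16) and (−10, −10).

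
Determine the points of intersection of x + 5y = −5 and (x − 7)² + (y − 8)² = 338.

From the line, y = (−5 − x)/5. Substituting:
26x² − 260x − 5200 = 0  ⟹  x² − 10x − 200 = 0
x = 20 or x = −10, giving (20, −5) and (−10, 1).

(−10, 1) and (20, −5)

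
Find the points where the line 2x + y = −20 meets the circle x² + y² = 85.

Express y = −2x − 20 and substitute into the circle:
5x² + 80x + 315 = 0  ⟹  x² + 16x + 63 = 0
x = −7 or x = −9, giving (−7, −6) and (−9, −2).

(−9, −2) and (−7, −6)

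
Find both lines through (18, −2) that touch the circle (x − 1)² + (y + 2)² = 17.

A line y − (−2) = m(x − (18)) is tangent when its distance from (1, −2) is √17:
[m·(−17) − (0)]² = 17(m² + 1)
16m² − 1 = 0, so m = 1/4 or m = −1/4.
Through (18, −2) these give x − 4y = 26 and x + 4y = 10.

x − 4y = 26 and x + 4y = 10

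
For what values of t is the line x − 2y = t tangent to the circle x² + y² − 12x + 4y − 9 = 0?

t = 10 ± 7√5

For a tangent, require d(centre, line) = r = 7.
|1·6 − 2·(−2) − t| / √5 = 7
|t − (10)| = 7√5.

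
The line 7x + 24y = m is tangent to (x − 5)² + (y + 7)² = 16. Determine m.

m = −233 or m = −33

For a tangent, require d(centre, line) = r = 4.
|7·5 + 24·(−7) − m| / √625 = 4
|m − (−133)| = 4·25, so m = −33 or m = −233.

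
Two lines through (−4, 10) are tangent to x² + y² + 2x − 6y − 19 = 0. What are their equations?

Let a tangent through (−4, 10) have slope m. Its distance from (−1, 3) must equal √29:
[m·(3) − (−7)]² = 29(m² + 1)
10m² − 21m − 10 = 0, so m = 5/2 or m = −2/5.
Through (−4, 10) these give 5x − 2y = −40 and 2x + 5y = 42.

5x − 2y = −40 and 2x + 5y = 42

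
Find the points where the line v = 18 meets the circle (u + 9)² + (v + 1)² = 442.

Express v = 18 and substitute into the circle:
u² + 18u = 0
u = 0 or u = −18, giving (0, 18) and (−18, 18).

(−18, 18) and (0, 18)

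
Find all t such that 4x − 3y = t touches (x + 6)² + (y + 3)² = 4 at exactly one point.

Tangency holds when the distance from the centre (−6, −3) to the line equals the radius 2:
|4·(−6) − 3·(−3) − t| / √25 = 2
|t − (−15)| = 2·5, so t = −5 or t = −25.

t = −25 or t = −5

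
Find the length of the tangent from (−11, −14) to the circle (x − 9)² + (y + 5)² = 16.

The centre is (9, −5) and r = 4. The square of the distance from P to the centre is 400 + 81 = 481.
Power of the point: PT² = |PO|² − r² = 465, so PT = √465.

√465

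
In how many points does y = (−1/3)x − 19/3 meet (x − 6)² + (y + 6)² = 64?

Centre (6, −6), r² = 64. Distance² from centre to line = (7)²/10 = 49/10.
Since d² < r², the line cuts the circle twice.

2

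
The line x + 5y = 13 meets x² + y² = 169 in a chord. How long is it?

The distance from (0, 0) to the line is 13/√26, and r² = 169.
Chord = 2√(r² − d²) = 2·√(325/2) = 5√26.

5√26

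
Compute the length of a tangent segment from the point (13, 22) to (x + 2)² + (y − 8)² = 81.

2√85

Centre (−2, 8), r² = 81. |PO|² = (15)² + (14)² = 421.
Power of the point: PT² = |PO|² − r² = 340, so PT = 2√85.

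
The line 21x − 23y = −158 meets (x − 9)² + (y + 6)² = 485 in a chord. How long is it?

Substitute y = (158 + 21x)/23:
970x² + 2910x − 126100 = 0  ⟹  x² + 3x − 130 = 0
x = 10 or x = −13, giving (10, 16) and (−13, −5).
Chord length = distance between (10, 16) and (−13, −5) = √970 = √970.

√970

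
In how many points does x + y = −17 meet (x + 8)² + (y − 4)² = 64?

0

d² = (1·(−8) + 1·4 − (−17))²/2 = 169/2; r² = 64.
Since d² > r², the line lies outside the circle.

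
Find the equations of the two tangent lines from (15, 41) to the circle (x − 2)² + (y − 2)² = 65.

8x − y = 79 and 7x − 4y = −59

A line y − (41) = m(x − (15)) is tangent when its distance from (2, 2) is √65:
(−13m − (−39))² = 65(m² + 1)
4m² − 39m + 56 = 0, so m = 8 or m = 7/4.
With m = 8: 8x − y = 79. With m = 7/4: 7x − 4y = −59.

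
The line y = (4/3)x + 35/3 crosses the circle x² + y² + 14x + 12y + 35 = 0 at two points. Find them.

Express y = (35 + 4x)/3 and substitute into the circle:
25x² + 550x + 2800 = 0  ⟹  x² + 22x + 112 = 0
x = −8 or x = −14, giving (−8, 1) and (−14, −7).

(−14, −7) and (−8, 1)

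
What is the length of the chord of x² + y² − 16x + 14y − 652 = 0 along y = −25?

42

Substitute y = −25:
x² − 16x − 377 = 0
x = 29 or x = −13, giving (29, −25) and (−13, −25).
|(29, −25) − (−13, −25)| = √((42)² + (0)²) = 42.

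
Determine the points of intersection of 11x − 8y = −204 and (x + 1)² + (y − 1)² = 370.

(−20, −2) and (−4, 20)

Substitute y = (204 + 11x)/8:
185x² + 4440x + 14800 = 0  ⟹  x² + 24x + 80 = 0
x = −4 or x = −20, giving (−4, 20) and (−20, −2).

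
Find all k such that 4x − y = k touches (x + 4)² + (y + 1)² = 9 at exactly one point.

k = −15 ± 3√17

For a tangent, require d(centre, line) = r = 3.
|4·(−4) − 1·(−1) − k| / √17 = 3
|k − (−15)| = 3√17.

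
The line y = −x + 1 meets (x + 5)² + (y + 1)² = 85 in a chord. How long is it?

From the line, y = −x + 1. Substituting:
2x² + 6x − 56 = 0  ⟹  x² + 3x − 28 = 0
x = 4 or x = −7, giving (4, −3) and (−7, 8).
Chord length = distance between (4, −3) and (−7, 8) = √242 = 11√2.

11√2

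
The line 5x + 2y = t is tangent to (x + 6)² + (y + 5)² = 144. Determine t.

The line touches the circle iff its distance from (−6, −5) is 12:
|5·(−6) + 2·(−5) − t| / √29 = 12
|t − (−40)| = 12√29.

t = −40 ± 12√29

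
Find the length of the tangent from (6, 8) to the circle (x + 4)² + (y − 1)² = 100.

With centre O = (−4, 1), |OP|² = 149 and r² = 100.
The tangent meets the radius at right angles, so tangent² = |PO|² − r² = 149 − 100 = 49.

7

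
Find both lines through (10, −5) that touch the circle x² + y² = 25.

4x + 3y = 25 and y = −5

Let a tangent through (10, −5) have slope m. Its distance from (0, 0) must equal 5:
(−10m − (5))² = 25(m² + 1)
3m² + 4m = 0, so m = −4/3 or m = 0.
Through (10, −5) these give 4x + 3y = 25 and y = −5.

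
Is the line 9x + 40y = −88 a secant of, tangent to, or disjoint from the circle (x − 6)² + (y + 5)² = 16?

Substituting the line into the circle gives 1681x² − 21216x + 44544 = 0.
Δ = 450118656 − 299513856 = 150604800.
Two real roots: the line is a secant.

secant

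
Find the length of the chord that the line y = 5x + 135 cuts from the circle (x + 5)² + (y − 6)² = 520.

4√26

The distance from (−5, 6) to the line is 104/√26, and r² = 520.
Chord = 2√(r² − d²) = 2·√(104) = 4√26.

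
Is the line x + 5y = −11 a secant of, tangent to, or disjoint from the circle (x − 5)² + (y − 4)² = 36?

d² = (1·5 + 5·4 − (−11))²/26 = 648/13; r² = 36.
Since d² > r², the line lies outside the circle.

disjoint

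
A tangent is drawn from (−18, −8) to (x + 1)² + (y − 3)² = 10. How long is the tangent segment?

20

The centre is (−1, 3) and r = √10. The square of the distance from P to the centre is 289 + 121 = 410.
The tangent meets the radius at right angles, so tangent² = |PO|² − r² = 410 − 10 = 400.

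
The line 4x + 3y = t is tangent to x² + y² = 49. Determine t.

t = −35 or t = 35

For a tangent, require d(centre, line) = r = 7.
|4·0 + 3·0 − t| / √25 = 7
|t| = 7·5, so t = 35 or t = −35.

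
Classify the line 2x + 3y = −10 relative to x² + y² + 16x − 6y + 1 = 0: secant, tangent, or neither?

Substituting the line into the circle gives 13x² + 220x + 289 = 0.
Discriminant = (220)² − 4·13·(289) = 33372 > 0.
Two real roots: the line is a secant.

secant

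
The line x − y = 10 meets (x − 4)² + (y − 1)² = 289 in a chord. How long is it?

Centre (4, 1), r² = 289. Perpendicular distance d from centre to line = |−7| / √2 = 7/√2.
Half the chord is √(r² − d²) = √(529/2), so the full chord is 23√2.

23√2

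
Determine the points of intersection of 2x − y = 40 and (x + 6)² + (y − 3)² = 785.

(10, −20) and (22, 4)

Substitute y = 2x − 40:
5x² − 160x + 1100 = 0  ⟹  x² − 32x + 220 = 0
x = 22 or x = 10, giving (22, 4) and (10, −20).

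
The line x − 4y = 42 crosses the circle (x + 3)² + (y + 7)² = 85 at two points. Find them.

(−10, −13) and (6, −9)

Express y = (−42 + x)/4 and substitute into the circle:
17x² + 68x − 1020 = 0  ⟹  x² + 4x − 60 = 0
x = 6 or x = −10, giving (6, −9) and (−10, −13).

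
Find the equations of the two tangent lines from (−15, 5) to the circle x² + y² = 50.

x + y = −10 and x − 7y = −50

Let a tangent through (−15, 5) have slope m. Its distance from (0, 0) must equal 5√2:
[m·(15) − (−5)]² = 50(m² + 1)
7m² + 6m − 1 = 0, so m = −1 or m = 1/7.
Through (−15, 5) these give x + y = −10 and x − 7y = −50.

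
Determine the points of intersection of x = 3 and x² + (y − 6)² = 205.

The line gives x = 3. Substituting into the circle:
y² − 12y − 160 = 0
y = 20 or y = −8, giving (3, 20) and (3, −8).

(3, −8) and (3, 20)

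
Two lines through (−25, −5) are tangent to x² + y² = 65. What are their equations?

x + 8y = −65 and 4x − 7y = −65

Write the tangent as mx − y + (−5 − m·(−25)) = 0 and set its distance from the centre to √65:
(25m − (5))² = 65(m² + 1)
56m² − 25m − 4 = 0, so m = −1/8 or m = 4/7.
Through (−25, −5) these give x + 8y = −65 and 4x − 7y = −65.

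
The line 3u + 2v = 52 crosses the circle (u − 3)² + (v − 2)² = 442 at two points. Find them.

(2, 23) and (22, −7)

Substitute v = (52 − 3u)/2:
13u² − 312u + 572 = 0  ⟹  u² − 24u + 44 = 0
u = 22 or u = 2, giving (22, −7) and (2, 23).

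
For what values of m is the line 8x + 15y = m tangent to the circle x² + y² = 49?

The line touches the circle iff its distance from (0, 0) is 7:
|8·0 + 15·0 − m| / √289 = 7
|m| = 7·17, so m = 119 or m = −119.

m = −119 or m = 119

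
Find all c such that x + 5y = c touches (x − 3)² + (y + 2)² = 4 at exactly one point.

c = −7 ± 2√26

Tangency holds when the distance from the centre (3, −2) to the line equals the radius 2:
|1·3 + 5·(−2) − c| / √26 = 2
|c − (−7)| = 2√26.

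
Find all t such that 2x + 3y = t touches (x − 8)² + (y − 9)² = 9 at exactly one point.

t = 43 ± 3√13

The line touches the circle iff its distance from (8, 9) is 3:
|2·8 + 3·9 − t| / √13 = 3
|t − (43)| = 3√13.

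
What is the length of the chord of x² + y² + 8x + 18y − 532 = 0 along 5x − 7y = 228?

3√74

Substitute y = (−228 + 5x)/7:
74x² − 1258x − 2812 = 0  ⟹  x² − 17x − 38 = 0
x = 19 or x = −2, giving (19, −19) and (−2, −34).
|(19, −19) − (−2, −34)| = √((21)² + (15)²) = 3√74.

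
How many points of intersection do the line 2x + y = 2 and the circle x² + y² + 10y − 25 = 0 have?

Substituting the line into the circle gives 5x² − 28x − 1 = 0.
Discriminant = (−28)² − 4·5·(−1) = 804 > 0.
Two real roots: the line is a secant.

2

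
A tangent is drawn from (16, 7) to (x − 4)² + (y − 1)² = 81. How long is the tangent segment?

With centre O = (4, 1), |OP|² = 180 and r² = 81.
Power of the point: PT² = |PO|² − r² = 99, so PT = 3√11.

3√11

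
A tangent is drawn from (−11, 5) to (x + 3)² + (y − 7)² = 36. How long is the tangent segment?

With centre O = (−3, 7), |OP|² = 68 and r² = 36.
By the tangent–radius right angle, tangent length = √(|PO|² − r²) = √32 = 4√2.

4√2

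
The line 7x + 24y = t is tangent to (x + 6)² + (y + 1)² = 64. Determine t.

t = −266 or t = 134

The line touches the circle iff its distance from (−6, −1) is 8:
|7·(−6) + 24·(−1) − t| / √625 = 8
|t − (−66)| = 8·25, so t = 134 or t = −266.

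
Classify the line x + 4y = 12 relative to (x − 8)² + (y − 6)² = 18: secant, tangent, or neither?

neither

Substituting the line into the circle gives 17x² − 232x + 880 = 0.
Δ = 53824 − 59840 = −6016.
No real roots: the line does not meet the circle.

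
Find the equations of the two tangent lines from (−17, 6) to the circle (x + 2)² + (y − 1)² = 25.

A line y − (6) = m(x − (−17)) is tangent when its distance from (−2, 1) is 5:
(15m − (−5))² = 25(m² + 1)
4m² + 3m = 0, so m = −3/4 or m = 0.
With m = −3/4: 3x + 4y = −27. With m = 0: y = 6.

3x + 4y = −27 and y = 6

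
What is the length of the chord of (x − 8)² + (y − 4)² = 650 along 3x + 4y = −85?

10

Substitute y = (−85 − 3x)/4:
25x² + 350x + 825 = 0  ⟹  x² + 14x + 33 = 0
x = −3 or x = −11, giving (−3, −19) and (−11, −13).
Chord length = distance between (−3, −19) and (−11, −13) = √100 = 10.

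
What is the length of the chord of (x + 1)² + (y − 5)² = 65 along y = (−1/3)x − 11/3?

Centre (−1, 5), r² = 65. Perpendicular distance d from centre to line = |25| / √10 = 25/√10.
Half the chord is √(r² − d²) = √(5/2), so the full chord is √10.

√10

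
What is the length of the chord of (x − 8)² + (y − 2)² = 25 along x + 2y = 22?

2√5

From the line, y = (22 − x)/2. Substituting:
5x² − 100x + 480 = 0  ⟹  x² − 20x + 96 = 0
x = 12 or x = 8, giving (12, 5) and (8, 7).
Chord length = distance between (12, 5) and (8, 7) = √20 = 2√5.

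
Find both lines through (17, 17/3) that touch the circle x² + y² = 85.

2x + 9y = 85 and 7x − 6y = 85

A line y − (17/3) = m(x − (17)) is tangent when its distance from (0, 0) is √85:
[m·(−17) − (−17/3)]² = 85(m² + 1)
54m² − 51m − 14 = 0, so m = −2/9 or m = 7/6.
With m = −2/9: 2x + 9y = 85. With m = 7/6: 7x − 6y = 85.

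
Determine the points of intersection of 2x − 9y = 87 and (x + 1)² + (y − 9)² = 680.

(−15, −13) and (21, −5)

Express y = (−87 + 2x)/9 and substitute into the circle:
85x² − 510x − 26775 = 0  ⟹  x² − 6x − 315 = 0
x = 21 or x = −15, giving (21, −5) and (−15, −13).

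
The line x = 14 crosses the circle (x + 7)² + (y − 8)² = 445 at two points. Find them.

The line gives x = 14. Substituting into the circle:
y² − 16y + 60 = 0
y = 10 or y = 6, giving (14, 10) and (14, 6).

(14, 6) and (14, 10)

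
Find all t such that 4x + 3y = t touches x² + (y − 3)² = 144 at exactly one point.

t = −51 or t = 69

For a tangent, require d(centre, line) = r = 12.
|4·0 + 3·3 − t| / √25 = 12
|t − (9)| = 12·5, so t = 69 or t = −51.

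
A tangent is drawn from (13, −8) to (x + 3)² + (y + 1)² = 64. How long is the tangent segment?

√241

The centre is (−3, −1) and r = 8. The square of the distance from P to the centre is 256 + 49 = 305.
Power of the point: PT² = |PO|² − r² = 241, so PT = √241.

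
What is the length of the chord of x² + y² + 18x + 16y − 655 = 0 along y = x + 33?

24√2

Express y = x + 33 and substitute into the circle:
2x² + 100x + 962 = 0  ⟹  x² + 50x + 481 = 0
x = −13 or x = −37, giving (−13, 20) and (−37, −4).
Chord length = distance between (−13, 20) and (−37, −4) = √1152 = 24√2.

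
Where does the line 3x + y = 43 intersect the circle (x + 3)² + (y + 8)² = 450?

Express y = −3x + 43 and substitute into the circle:
10x² − 300x + 2160 = 0  ⟹  x² − 30x + 216 = 0
x = 18 or x = 12, giving (18, −11) and (12, 7).

(12, 7) and (18, −11)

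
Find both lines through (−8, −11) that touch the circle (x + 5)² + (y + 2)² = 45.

A line y − (−11) = m(x − (−8)) is tangent when its distance from (−5, −2) is 3√5:
[m·(3) − (9)]² = 45(m² + 1)
2m² + 3m − 2 = 0, so m = −2 or m = 1/2.
Through (−8, −11) these give 2x + y = −27 and x − 2y = 14.

2x + y = −27 and x − 2y = 14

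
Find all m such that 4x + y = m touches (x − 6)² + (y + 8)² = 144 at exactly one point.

Tangency holds when the distance from the centre (6, −8) to the line equals the radius 12:
|4·6 + 1·(−8) − m| / √17 = 12
|m − (16)| = 12√17.

m = 16 ± 12√17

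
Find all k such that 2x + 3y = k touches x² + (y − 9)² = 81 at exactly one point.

k = 27 ± 9√13

For a tangent, require d(centre, line) = r = 9.
|2·0 + 3·9 − k| / √13 = 9
|k − (27)| = 9√13.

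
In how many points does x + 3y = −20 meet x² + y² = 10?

0

Centre (0, 0), r² = 10. Distance² from centre to line = (20)²/10 = 40.
Since d² > r², the line lies outside the circle.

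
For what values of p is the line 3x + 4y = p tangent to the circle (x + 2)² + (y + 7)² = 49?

p = −69 or p = 1

For a tangent, require d(centre, line) = r = 7.
|3·(−2) + 4·(−7) − p| / √25 = 7
|p − (−34)| = 7·5, so p = 1 or p = −69.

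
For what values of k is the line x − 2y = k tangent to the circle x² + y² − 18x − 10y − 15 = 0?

For a tangent, require d(centre, line) = r = 11.
|1·9 − 2·5 − k| / √5 = 11
|k − (−1)| = 11√5.

k = −1 ± 11√5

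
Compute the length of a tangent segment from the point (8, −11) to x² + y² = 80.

Centre (0, 0), r² = 80. |PO|² = (8)² + (−11)² = 185.
Power of the point: PT² = |PO|² − r² = 105, so PT = √105.

√105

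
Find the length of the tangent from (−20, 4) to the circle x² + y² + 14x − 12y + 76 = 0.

The centre is (−7, 6) and r = 3. The square of the distance from P to the centre is 169 + 4 = 173.
By the tangent–radius right angle, tangent length = √(|PO|² − r²) = √164 = 2√41.

2√41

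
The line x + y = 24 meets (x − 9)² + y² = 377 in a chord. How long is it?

From the line, y = −x + 24. Substituting:
2x² − 66x + 280 = 0  ⟹  x² − 33x + 140 = 0
x = 28 or x = 5, giving (28, −4) and (5, 19).
Chord length = distance between (28, −4) and (5, 19) = √1058 = 23√2.

23√2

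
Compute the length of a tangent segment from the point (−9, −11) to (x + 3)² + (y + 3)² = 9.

With centre O = (−3, −3), |OP|² = 100 and r² = 9.
The tangent meets the radius at right angles, so tangent² = |PO|² − r² = 100 − 9 = 91.

√91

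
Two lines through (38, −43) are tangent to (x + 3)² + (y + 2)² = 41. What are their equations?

Let a tangent through (38, −43) have slope m. Its distance from (−3, −2) must equal √41:
(−41m − (41))² = 41(m² + 1)
20m² + 41m + 20 = 0, so m = −5/4 or m = −4/5.
With m = −5/4: 5x + 4y = 18. With m = −4/5: 4x + 5y = −63.

5x + 4y = 18 and 4x + 5y = −63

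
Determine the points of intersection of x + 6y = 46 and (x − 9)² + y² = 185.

(−2, 8) and (22, 4)

From the line, y = (46 − x)/6. Substituting:
37x² − 740x − 1628 = 0  ⟹  x² − 20x − 44 = 0
x = 22 or x = −2, giving (22, 4) and (−2, 8).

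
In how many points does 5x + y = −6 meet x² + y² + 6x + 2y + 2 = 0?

d² = (5·(−3) + 1·(−1) − (−6))²/26 = 50/13; r² = 8.
Since d² < r², the line cuts the circle twice.

2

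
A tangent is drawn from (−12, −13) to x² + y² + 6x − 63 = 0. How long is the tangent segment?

√178

The centre is (−3, 0) and r = 6√2. The square of the distance from P to the centre is 81 + 169 = 250.
The tangent meets the radius at right angles, so tangent² = |PO|² − r² = 250 − 72 = 178.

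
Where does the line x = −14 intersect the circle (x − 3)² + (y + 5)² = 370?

The line gives x = −14. Substituting into the circle:
y² + 10y − 56 = 0
y = 4 or y = −14, giving (−14, 4) and (−14, −14).

(−14, −14) and (−14, 4)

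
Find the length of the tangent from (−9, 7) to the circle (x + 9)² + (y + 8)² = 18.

3√23

The centre is (−9, −8) and r = 3√2. The square of the distance from P to the centre is 0 + 225 = 225.
Power of the point: PT² = |PO|² − r² = 207, so PT = 3√23.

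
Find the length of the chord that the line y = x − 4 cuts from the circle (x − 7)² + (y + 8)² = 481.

29√2

The distance from (7, −8) to the line is 11/√2, and r² = 481.
Chord = 2√(r² − d²) = 2·√(841/2) = 29√2.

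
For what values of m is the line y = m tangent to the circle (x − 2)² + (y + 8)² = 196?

For a tangent, require d(centre, line) = r = 14.
|0·2 + 1·(−8) − m| / √1 = 14
|m − (−8)| = 14, so m = 6 or m = −22.

m = −22 or m = 6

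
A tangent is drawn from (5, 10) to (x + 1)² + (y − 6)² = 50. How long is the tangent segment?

The centre is (−1, 6) and r = 5√2. The square of the distance from P to the centre is 36 + 16 = 52.
Power of the point: PT² = |PO|² − r² = 2, so PT = √2.

√2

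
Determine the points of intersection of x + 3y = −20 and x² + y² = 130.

(−11, −3) and (7, −9)

Express y = (−20 − x)/3 and substitute into the circle:
10x² + 40x − 770 = 0  ⟹  x² + 4x − 77 = 0
x = 7 or x = −11, giving (7, −9) and (−11, −3).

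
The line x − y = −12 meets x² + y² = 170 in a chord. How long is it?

Substitute y = x + 12:
2x² + 24x − 26 = 0  ⟹  x² + 12x − 13 = 0
x = 1 or x = −13, giving (1, 13) and (−13, −1).
|(1, 13) − (−13, −1)| = √((14)² + (14)²) = 14√2.

14√2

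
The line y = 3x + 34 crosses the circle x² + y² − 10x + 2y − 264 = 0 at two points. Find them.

Express y = 3x + 34 and substitute into the circle:
10x² + 200x + 960 = 0  ⟹  x² + 20x + 96 = 0
x = −8 or x = −12, giving (−8, 10) and (−12, −2).

(−12, −2) and (−8, 10)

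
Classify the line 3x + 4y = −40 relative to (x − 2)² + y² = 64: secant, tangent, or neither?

neither

Substituting the line into the circle gives 25x² + 176x + 640 = 0.
Δ = 30976 − 64000 = −33024.
No real roots: the line does not meet the circle.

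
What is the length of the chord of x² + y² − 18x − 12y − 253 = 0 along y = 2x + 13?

14√5

Centre (9, 6), r² = 370. Perpendicular distance d from centre to line = |25| / √5 = 25/√5.
Chord = 2√(r² − d²) = 2·√(245) = 14√5.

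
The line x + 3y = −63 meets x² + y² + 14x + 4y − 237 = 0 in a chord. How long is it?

4√10

The distance from (−7, −2) to the line is 50/√10, and r² = 290.
Half the chord is √(r² − d²) = √(40), so the full chord is 4√10.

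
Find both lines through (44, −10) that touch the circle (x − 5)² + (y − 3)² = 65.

Write the tangent as mx − y + (−10 − m·(44)) = 0 and set its distance from the centre to √65:
[m·(−39) − (13)]² = 65(m² + 1)
56m² + 39m + 4 = 0, so m = −4/7 or m = −1/8.
With m = −4/7: 4x + 7y = 106. With m = −1/8: x + 8y = −36.

4x + 7y = 106 and x + 8y = −36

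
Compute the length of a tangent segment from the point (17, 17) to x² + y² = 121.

√457

The centre is (0, 0) and r = 11. The square of the distance from P to the centre is 289 + 289 = 578.
By the tangent–radius right angle, tangent length = √(|PO|² − r²) = √457.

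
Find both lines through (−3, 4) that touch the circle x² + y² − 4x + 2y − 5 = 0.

x + 3y = 9 and 3x + y = −5

Write the tangent as mx − y + (4 − m·(−3)) = 0 and set its distance from the centre to √10:
[m·(5) − (−5)]² = 10(m² + 1)
3m² + 10m + 3 = 0, so m = −1/3 or m = −3.
Through (−3, 4) these give x + 3y = 9 and 3x + y = −5.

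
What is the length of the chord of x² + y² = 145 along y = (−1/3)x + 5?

7√10

Express y = (15 − x)/3 and substitute into the circle:
10x² − 30x − 1080 = 0  ⟹  x² − 3x − 108 = 0
x = 12 or x = −9, giving (12, 1) and (−9, 8).
|(12, 1) − (−9, 8)| = √((21)² + (−7)²) = 7√10.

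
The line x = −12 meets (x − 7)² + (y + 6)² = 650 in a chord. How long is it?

The line gives x = −12. Substituting into the circle:
y² + 12y − 253 = 0
y = 11 or y = −23, giving (−12, 11) and (−12, −23).
|(−12, 11) − (−12, −23)| = √((0)² + (34)²) = 34.

34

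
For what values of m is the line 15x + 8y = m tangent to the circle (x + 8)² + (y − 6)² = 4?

Tangency holds when the distance from the centre (−8, 6) to the line equals the radius 2:
|15·(−8) + 8·6 − m| / √289 = 2
|m − (−72)| = 2·17, so m = −38 or m = −106.

m = −106 or m = −38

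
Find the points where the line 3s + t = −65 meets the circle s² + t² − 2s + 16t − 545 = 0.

From the line, t = −3s − 65. Substituting:
10s² + 340s + 2640 = 0  ⟹  s² + 34s + 264 = 0
s = −12 or s = −22, giving (−12, −29) and (−22, 1).

(−22, 1) and (−12, −29)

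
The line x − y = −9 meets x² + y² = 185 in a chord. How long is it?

Substitute y = x + 9:
2x² + 18x − 104 = 0  ⟹  x² + 9x − 52 = 0
x = 4 or x = −13, giving (4, 13) and (−13, −4).
|(4, 13) − (−13, −4)| = √((17)² + (17)²) = 17√2.

17√2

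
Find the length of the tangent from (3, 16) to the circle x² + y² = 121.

12

The centre is (0, 0) and r = 11. The square of the distance from P to the centre is 9 + 256 = 265.
By the tangent–radius right angle, tangent length = √(|PO|² − r²) = √144 = 12.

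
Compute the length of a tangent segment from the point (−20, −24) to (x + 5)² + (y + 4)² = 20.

11√5

Centre (−5, −4), r² = 20. |PO|² = (−15)² + (−20)² = 625.
By the tangent–radius right angle, tangent length = √(|PO|² − r²) = √605 = 11√5.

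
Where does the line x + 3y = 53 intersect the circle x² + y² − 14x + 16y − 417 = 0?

(8, 15) and (20, 11)

Express y = (53 − x)/3 and substitute into the circle:
10x² − 280x + 1600 = 0  ⟹  x² − 28x + 160 = 0
x = 20 or x = 8, giving (20, 11) and (8, 15).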